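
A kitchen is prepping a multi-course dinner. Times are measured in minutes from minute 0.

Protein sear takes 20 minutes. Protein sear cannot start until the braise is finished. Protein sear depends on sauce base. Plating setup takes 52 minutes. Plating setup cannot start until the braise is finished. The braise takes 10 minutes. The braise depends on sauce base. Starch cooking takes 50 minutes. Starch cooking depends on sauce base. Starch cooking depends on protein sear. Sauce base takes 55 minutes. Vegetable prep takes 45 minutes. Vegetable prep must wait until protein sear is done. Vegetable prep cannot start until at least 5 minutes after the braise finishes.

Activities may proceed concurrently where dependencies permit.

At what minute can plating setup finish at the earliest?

Sauce base has no prerequisites, so it starts at minute 0 and finishes at minute 55.
The braise cannot begin until sauce base (finishes minute 55). It runs from minute 55 to 55 + 10 = minute 65.
Plating setup waits on the braise (finishes minute 65), so it starts at minute 65 and finishes at 65 + 52 = minute 117.

117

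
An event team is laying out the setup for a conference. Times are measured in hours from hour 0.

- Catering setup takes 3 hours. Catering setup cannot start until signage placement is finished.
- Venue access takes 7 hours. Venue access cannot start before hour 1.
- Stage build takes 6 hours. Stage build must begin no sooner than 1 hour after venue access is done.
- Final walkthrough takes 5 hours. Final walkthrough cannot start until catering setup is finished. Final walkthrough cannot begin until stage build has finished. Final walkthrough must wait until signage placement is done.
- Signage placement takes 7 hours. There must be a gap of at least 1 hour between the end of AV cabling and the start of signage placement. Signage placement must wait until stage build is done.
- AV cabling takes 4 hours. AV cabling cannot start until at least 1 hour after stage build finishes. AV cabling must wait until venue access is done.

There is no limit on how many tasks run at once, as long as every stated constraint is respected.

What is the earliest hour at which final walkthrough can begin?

Venue access waits on its own release at hour 1, so it starts at hour 1 and finishes at 1 + 7 = hour 8.
Stage build cannot begin until venue access (finishes hour 8, plus 1-hour gap → hour 9). It runs from hour 9 to 9 + 6 = hour 15.
AV cabling needs all of stage build (finishes hour 15, plus 1-hour gap → hour 16); venue access (finishes hour 8). That puts its earliest start at hour 16; it finishes at 16 + 4 = hour 20.
Signage placement needs all of AV cabling (finishes hour 20, plus 1-hour gap → hour 21); stage build (finishes hour 15). That puts its earliest start at hour 21; it finishes at 21 + 7 = hour 28.
Catering setup cannot begin until signage placement (finishes hour 28). It runs from hour 28 to 28 + 3 = hour 31.
Final walkthrough waits on catering setup (finishes hour 31); stage build (finishes hour 15); signage placement (finishes hour 28). The latest of these is hour 31, which is the earliest final walkthrough can start.

31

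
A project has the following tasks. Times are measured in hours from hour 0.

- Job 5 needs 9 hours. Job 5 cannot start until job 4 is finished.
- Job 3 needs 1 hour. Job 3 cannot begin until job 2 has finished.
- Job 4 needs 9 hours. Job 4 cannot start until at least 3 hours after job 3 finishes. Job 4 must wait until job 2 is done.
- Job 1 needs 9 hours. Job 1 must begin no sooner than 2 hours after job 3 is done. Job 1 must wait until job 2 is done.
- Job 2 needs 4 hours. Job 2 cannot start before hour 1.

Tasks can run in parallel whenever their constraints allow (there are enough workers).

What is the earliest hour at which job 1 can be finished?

17

After its own release at hour 1, job 2 can start at hour 1 and finishes at hour 5.
Job 3 cannot begin until job 2 (finishes hour 5). It runs from hour 5 to 5 + 1 = hour 6.
Job 1 needs all of job 3 (finishes hour 6, plus 2-hour gap → hour 8); job 2 (finishes hour 5). That puts its earliest start at hour 8; it finishes at 8 + 9 = hour 17.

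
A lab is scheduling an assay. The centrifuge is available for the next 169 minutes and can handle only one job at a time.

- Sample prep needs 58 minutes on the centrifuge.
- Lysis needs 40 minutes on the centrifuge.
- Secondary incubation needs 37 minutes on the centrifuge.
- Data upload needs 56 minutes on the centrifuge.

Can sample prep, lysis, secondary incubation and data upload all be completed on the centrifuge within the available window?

Running back to back, the jobs need 58 + 40 + 37 + 56 = 191 minutes on the centrifuge.
Since 191 > 169, they cannot all fit.

No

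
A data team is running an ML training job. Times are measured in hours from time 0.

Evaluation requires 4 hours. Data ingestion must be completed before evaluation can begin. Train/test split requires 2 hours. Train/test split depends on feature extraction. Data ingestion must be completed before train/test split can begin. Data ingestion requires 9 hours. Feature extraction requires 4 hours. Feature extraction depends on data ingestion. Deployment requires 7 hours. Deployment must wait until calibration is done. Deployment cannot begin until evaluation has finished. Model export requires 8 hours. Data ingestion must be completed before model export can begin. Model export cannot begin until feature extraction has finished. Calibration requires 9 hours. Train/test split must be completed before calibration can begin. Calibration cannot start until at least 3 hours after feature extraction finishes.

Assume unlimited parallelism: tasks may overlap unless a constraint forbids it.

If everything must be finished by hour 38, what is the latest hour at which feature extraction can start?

Deployment has no dependents, so it just needs to finish by hour 38. Starting by 38 − 7 = hour 31 achieves that.
Calibration feeds into deployment (must start by hour 31); so calibration must finish by hour 31 and therefore start by hour 22.
Train/test split feeds into calibration (must start by hour 22); so train/test split must finish by hour 22 and therefore start by hour 20.
Model export has no dependents, so it just needs to finish by hour 38. Starting by 38 − 8 = hour 30 achieves that.
Feature extraction must finish in time for train/test split (must start by hour 20); calibration (must start by hour 22, minus 3-hour gap → hour 19); model export (must start by hour 30). The tightest is hour 19, so feature extraction must start by 19 − 4 = hour 15.

15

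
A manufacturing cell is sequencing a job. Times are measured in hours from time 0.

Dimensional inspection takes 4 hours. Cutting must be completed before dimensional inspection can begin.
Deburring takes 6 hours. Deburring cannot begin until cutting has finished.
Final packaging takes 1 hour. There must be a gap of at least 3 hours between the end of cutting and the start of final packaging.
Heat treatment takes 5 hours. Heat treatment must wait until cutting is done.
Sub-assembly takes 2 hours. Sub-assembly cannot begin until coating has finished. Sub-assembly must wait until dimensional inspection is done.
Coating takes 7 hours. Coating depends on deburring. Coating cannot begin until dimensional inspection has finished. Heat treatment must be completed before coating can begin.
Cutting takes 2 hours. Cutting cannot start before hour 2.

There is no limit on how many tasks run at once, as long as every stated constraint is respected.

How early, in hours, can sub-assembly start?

After its own release at hour 2, cutting can start at hour 2 and finishes at hour 4.
Dimensional inspection cannot begin until cutting (finishes hour 4). It runs from hour 4 to 4 + 4 = hour 8.
Heat treatment cannot begin until cutting (finishes hour 4). It runs from hour 4 to 4 + 5 = hour 9.
After cutting (finishes hour 4), deburring can start at hour 4 and finishes at hour 10.
For coating: deburring (finishes hour 10); dimensional inspection (finishes hour 8); heat treatment (finishes hour 9). Taking the maximum gives a start of hour 10, and it finishes at 10 + 7 = hour 17.
Sub-assembly waits on coating (finishes hour 17); dimensional inspection (finishes hour 8). The latest of these is hour 17, which is the earliest sub-assembly can start.

17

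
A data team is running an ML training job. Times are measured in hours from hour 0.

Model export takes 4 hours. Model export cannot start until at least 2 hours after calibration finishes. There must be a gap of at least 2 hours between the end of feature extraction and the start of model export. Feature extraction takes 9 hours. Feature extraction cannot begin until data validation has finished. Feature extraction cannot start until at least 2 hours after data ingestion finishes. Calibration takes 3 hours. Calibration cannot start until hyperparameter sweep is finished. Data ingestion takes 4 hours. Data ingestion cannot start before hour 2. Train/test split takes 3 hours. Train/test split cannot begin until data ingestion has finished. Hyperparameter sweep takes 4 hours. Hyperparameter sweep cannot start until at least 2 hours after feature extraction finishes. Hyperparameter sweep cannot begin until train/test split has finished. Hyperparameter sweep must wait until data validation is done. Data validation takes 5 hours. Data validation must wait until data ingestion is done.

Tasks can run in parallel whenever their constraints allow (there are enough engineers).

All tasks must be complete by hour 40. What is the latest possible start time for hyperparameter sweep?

27

Nothing follows model export; the deadline of hour 40 is its only limit. It must start by 40 − 4 = hour 36.
Since model export (must start by hour 36, minus 2-hour gap → hour 34) depends on it, calibration must finish by hour 34. Backing off its 3-hour duration gives a latest start of hour 31.
Hyperparameter sweep has to be done before calibration (must start by hour 31). That means finishing by hour 31, i.e. starting by 31 − 4 = hour 27.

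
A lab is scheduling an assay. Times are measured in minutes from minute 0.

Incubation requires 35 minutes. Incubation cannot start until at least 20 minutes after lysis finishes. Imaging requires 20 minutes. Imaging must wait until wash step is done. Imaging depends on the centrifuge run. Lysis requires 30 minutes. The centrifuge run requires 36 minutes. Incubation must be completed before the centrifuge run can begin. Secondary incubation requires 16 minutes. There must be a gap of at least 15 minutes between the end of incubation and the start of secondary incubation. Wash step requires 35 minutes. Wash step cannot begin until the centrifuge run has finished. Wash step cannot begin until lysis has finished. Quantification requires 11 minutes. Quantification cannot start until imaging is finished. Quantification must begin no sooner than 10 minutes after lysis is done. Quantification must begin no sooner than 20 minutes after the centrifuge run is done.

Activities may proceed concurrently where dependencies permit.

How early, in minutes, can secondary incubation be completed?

Lysis can start immediately at minute 0; it finishes at minute 30.
Incubation cannot begin until lysis (finishes minute 30, plus 20-minute gap → minute 50). It runs from minute 50 to 50 + 35 = minute 85.
Secondary incubation cannot begin until incubation (finishes minute 85, plus 15-minute gap → minute 100). It runs from minute 100 to 100 + 16 = minute 116.

116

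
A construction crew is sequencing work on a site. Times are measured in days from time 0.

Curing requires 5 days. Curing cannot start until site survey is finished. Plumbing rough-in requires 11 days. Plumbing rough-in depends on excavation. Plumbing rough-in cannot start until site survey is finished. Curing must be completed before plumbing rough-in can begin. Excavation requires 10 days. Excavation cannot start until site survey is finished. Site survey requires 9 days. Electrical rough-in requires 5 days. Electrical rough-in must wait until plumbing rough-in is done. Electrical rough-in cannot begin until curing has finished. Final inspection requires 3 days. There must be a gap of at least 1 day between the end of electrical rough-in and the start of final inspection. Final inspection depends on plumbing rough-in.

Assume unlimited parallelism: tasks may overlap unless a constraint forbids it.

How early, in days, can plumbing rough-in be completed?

Nothing blocks site survey, so it runs from day 0 to day 9.
Curing waits on site survey (finishes day 9), so it starts at day 9 and finishes at 9 + 5 = day 14.
Excavation cannot begin until site survey (finishes day 9). It runs from day 9 to 9 + 10 = day 19.
Plumbing rough-in has to wait for excavation (finishes day 19); site survey (finishes day 9); curing (finishes day 14). The latest of these is day 19, so plumbing rough-in runs day 19 to 19 + 11 = day 30.

30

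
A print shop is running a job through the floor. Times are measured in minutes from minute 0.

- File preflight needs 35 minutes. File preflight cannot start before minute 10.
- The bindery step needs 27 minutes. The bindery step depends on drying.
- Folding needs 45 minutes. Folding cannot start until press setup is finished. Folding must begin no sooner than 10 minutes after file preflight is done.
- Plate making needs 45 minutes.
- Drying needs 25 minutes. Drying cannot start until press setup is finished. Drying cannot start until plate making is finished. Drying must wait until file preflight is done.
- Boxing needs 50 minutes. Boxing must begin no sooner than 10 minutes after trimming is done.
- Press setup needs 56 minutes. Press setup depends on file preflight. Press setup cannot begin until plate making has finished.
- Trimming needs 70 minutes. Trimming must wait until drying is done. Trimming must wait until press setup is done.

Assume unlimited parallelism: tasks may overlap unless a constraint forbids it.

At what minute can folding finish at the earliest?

146

Plate making has no prerequisites, so it starts at minute 0 and finishes at minute 45.
After its own release at minute 10, file preflight can start at minute 10 and finishes at minute 45.
Press setup needs all of file preflight (finishes minute 45); plate making (finishes minute 45). That puts its earliest start at minute 45; it finishes at 45 + 56 = minute 101.
For folding: press setup (finishes minute 101); file preflight (finishes minute 45, plus 10-minute gap → minute 55). Taking the maximum gives a start of minute 101, and it finishes at 101 + 45 = minute 146.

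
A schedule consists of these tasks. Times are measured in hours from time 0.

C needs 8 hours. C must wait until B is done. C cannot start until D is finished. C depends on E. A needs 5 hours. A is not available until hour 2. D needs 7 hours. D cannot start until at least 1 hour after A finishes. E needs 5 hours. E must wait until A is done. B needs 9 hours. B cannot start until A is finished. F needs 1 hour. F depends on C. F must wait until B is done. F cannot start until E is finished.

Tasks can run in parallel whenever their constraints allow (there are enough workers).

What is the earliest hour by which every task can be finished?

A cannot begin until its own release at hour 2. It runs from hour 2 to 2 + 5 = hour 7.
E cannot begin until A (finishes hour 7). It runs from hour 7 to 7 + 5 = hour 12.
D cannot begin until A (finishes hour 7, plus 1-hour gap → hour 8). It runs from hour 8 to 8 + 7 = hour 15.
After A (finishes hour 7), B can start at hour 7 and finishes at hour 16.
C needs all of B (finishes hour 16); D (finishes hour 15); E (finishes hour 12). That puts its earliest start at hour 16; it finishes at 16 + 8 = hour 24.
F needs all of C (finishes hour 24); B (finishes hour 16); E (finishes hour 12). That puts its earliest start at hour 24; it finishes at 24 + 1 = hour 25.
All tasks are finished once the last one completes. Finish times: A at 7, B at 16, C at 24, D at 15, E at 12, F at 25. The latest is hour 25.

25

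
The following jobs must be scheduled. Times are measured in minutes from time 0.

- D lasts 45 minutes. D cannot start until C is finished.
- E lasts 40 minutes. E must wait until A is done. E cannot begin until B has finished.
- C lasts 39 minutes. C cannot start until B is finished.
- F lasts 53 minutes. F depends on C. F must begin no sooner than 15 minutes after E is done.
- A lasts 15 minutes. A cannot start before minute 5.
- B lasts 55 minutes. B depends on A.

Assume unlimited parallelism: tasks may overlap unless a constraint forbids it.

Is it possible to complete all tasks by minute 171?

No

A cannot begin until its own release at minute 5. It runs from minute 5 to 5 + 15 = minute 20.
After A (finishes minute 20), B can start at minute 20 and finishes at minute 75.
E has to wait for A (finishes minute 20); B (finishes minute 75). The latest of these is minute 75, so E runs minute 75 to 75 + 40 = minute 115.
C waits on B (finishes minute 75), so it starts at minute 75 and finishes at 75 + 39 = minute 114.
F has to wait for C (finishes minute 114); E (finishes minute 115, plus 15-minute gap → minute 130). The latest of these is minute 130, so F runs minute 130 to 130 + 53 = minute 183.
D waits on C (finishes minute 114), so it starts at minute 114 and finishes at 114 + 45 = minute 159.
The earliest everything can be done is minute 183, which is after the deadline of 171, so it is not possible.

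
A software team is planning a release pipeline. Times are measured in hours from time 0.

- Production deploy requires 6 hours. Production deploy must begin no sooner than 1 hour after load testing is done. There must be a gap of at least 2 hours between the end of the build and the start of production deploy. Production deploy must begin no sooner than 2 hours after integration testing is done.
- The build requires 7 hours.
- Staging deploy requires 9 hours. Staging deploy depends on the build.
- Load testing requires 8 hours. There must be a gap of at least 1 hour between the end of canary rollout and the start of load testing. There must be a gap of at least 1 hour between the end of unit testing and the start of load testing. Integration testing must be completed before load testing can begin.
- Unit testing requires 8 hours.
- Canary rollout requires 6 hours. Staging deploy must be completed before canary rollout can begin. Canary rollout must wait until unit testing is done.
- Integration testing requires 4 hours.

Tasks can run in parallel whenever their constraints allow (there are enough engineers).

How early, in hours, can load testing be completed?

31

Nothing blocks integration testing, so it runs from hour 0 to hour 4.
Nothing blocks unit testing, so it runs from hour 0 to hour 8.
Nothing blocks the build, so it runs from hour 0 to hour 7.
Staging deploy waits on the build (finishes hour 7), so it starts at hour 7 and finishes at 7 + 9 = hour 16.
Canary rollout cannot start until staging deploy (finishes hour 16); unit testing (finishes hour 8). The controlling bound is hour 16, so canary rollout finishes at 16 + 6 = hour 22.
For load testing: canary rollout (finishes hour 22, plus 1-hour gap → hour 23); unit testing (finishes hour 8, plus 1-hour gap → hour 9); integration testing (finishes hour 4). Taking the maximum gives a start of hour 23, and it finishes at 23 + 8 = hour 31.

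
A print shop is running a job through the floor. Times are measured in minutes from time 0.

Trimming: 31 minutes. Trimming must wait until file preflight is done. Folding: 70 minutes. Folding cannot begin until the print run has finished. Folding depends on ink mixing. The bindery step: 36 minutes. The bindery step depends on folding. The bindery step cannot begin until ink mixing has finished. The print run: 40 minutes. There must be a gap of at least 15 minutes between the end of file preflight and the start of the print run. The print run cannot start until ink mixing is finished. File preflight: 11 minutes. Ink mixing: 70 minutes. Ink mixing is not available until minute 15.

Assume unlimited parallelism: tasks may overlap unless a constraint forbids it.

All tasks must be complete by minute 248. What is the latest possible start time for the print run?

102

Nothing follows the bindery step; the deadline of minute 248 is its only limit. It must start by 248 − 36 = minute 212.
Folding has to be done before the bindery step (must start by minute 212). That means finishing by minute 212, i.e. starting by 212 − 70 = minute 142.
Since folding (must start by minute 142) depends on it, the print run must finish by minute 142. Backing off its 40-minute duration gives a latest start of minute 102.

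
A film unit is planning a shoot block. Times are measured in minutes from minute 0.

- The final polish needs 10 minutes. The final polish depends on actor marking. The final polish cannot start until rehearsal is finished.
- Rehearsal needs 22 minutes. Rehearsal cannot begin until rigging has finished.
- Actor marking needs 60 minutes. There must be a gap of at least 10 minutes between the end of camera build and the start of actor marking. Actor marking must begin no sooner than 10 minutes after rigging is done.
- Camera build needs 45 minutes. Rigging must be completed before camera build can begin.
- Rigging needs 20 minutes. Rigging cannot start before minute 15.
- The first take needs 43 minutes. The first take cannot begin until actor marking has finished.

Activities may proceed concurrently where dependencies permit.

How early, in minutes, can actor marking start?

Rigging waits on its own release at minute 15, so it starts at minute 15 and finishes at 15 + 20 = minute 35.
Camera build cannot begin until rigging (finishes minute 35). It runs from minute 35 to 35 + 45 = minute 80.
Actor marking waits on camera build (finishes minute 80, plus 10-minute gap → minute 90); rigging (finishes minute 35, plus 10-minute gap → minute 45). The latest of these is minute 90, which is the earliest actor marking can start.

90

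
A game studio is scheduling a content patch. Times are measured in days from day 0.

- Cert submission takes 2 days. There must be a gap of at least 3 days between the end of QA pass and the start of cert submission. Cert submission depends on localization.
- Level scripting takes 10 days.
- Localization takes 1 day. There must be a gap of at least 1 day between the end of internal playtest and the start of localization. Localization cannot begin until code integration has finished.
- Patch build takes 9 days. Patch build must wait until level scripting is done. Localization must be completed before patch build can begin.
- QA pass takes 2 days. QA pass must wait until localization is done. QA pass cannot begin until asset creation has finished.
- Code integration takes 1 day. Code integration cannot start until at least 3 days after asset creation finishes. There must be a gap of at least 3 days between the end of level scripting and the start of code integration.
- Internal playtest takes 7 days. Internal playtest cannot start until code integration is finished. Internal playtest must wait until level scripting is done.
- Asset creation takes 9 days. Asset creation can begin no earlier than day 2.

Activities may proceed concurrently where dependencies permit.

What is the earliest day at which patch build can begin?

24

Level scripting has no prerequisites, so it starts at day 0 and finishes at day 10.
After its own release at day 2, asset creation can start at day 2 and finishes at day 11.
Code integration cannot start until asset creation (finishes day 11, plus 3-day gap → day 14); level scripting (finishes day 10, plus 3-day gap → day 13). The controlling bound is day 14, so code integration finishes at 14 + 1 = day 15.
Internal playtest has to wait for code integration (finishes day 15); level scripting (finishes day 10). The latest of these is day 15, so internal playtest runs day 15 to 15 + 7 = day 22.
Localization has to wait for internal playtest (finishes day 22, plus 1-day gap → day 23); code integration (finishes day 15). The latest of these is day 23, so localization runs day 23 to 23 + 1 = day 24.
Patch build waits on level scripting (finishes day 10); localization (finishes day 24). The latest of these is day 24, which is the earliest patch build can start.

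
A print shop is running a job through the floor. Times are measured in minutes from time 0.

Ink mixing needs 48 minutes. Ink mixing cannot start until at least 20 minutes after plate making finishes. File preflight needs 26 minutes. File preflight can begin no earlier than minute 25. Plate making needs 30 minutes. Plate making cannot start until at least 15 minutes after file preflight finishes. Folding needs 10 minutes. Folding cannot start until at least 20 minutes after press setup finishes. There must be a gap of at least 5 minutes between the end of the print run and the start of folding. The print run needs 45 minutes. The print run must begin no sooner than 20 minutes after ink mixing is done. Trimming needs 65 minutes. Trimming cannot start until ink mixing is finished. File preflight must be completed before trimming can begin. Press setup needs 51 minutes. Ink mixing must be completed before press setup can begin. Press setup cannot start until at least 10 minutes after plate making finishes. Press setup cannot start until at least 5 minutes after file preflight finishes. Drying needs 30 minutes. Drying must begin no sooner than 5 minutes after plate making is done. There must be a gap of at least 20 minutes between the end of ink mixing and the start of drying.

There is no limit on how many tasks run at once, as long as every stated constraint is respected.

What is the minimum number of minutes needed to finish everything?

245

After its own release at minute 25, file preflight can start at minute 25 and finishes at minute 51.
Plate making cannot begin until file preflight (finishes minute 51, plus 15-minute gap → minute 66). It runs from minute 66 to 66 + 30 = minute 96.
After plate making (finishes minute 96, plus 20-minute gap → minute 116), ink mixing can start at minute 116 and finishes at minute 164.
Trimming needs all of ink mixing (finishes minute 164); file preflight (finishes minute 51). That puts its earliest start at minute 164; it finishes at 164 + 65 = minute 229.
Drying cannot start until plate making (finishes minute 96, plus 5-minute gap → minute 101); ink mixing (finishes minute 164, plus 20-minute gap → minute 184). The controlling bound is minute 184, so drying finishes at 184 + 30 = minute 214.
The print run cannot begin until ink mixing (finishes minute 164, plus 20-minute gap → minute 184). It runs from minute 184 to 184 + 45 = minute 229.
Press setup needs all of ink mixing (finishes minute 164); plate making (finishes minute 96, plus 10-minute gap → minute 106); file preflight (finishes minute 51, plus 5-minute gap → minute 56). That puts its earliest start at minute 164; it finishes at 164 + 51 = minute 215.
For folding: press setup (finishes minute 215, plus 20-minute gap → minute 235); the print run (finishes minute 229, plus 5-minute gap → minute 234). Taking the maximum gives a start of minute 235, and it finishes at 235 + 10 = minute 245.
All tasks are finished once the last one completes. Finish times: File preflight at 51, Plate making at 96, Ink mixing at 164, Press setup at 215, The print run at 229, Drying at 214, Trimming at 229, Folding at 245. The latest is minute 245.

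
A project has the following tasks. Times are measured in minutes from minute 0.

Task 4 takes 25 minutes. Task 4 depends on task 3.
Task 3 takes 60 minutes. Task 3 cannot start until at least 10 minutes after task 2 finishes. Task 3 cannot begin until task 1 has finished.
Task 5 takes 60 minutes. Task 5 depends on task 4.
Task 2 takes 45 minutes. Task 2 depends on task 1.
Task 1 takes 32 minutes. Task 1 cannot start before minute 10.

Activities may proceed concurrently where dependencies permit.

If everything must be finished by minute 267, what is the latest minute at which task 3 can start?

Task 5 must finish by minute 267; it takes 60 minutes, so it must start by 267 − 60 = minute 207.
Task 4 must finish before task 5 (must start by minute 207). With a 25-minute duration, task 4 must start by 207 − 25 = minute 182.
Task 3 has to be done before task 4 (must start by minute 182). That means finishing by minute 182, i.e. starting by 182 − 60 = minute 122.

122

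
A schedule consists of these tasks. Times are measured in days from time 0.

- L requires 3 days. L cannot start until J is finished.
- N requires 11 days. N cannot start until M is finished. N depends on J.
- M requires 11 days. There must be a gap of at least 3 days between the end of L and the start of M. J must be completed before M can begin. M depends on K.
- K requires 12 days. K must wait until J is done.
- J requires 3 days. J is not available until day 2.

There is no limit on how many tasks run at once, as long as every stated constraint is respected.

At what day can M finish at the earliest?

After its own release at day 2, J can start at day 2 and finishes at day 5.
L waits on J (finishes day 5), so it starts at day 5 and finishes at 5 + 3 = day 8.
K cannot begin until J (finishes day 5). It runs from day 5 to 5 + 12 = day 17.
For M: L (finishes day 8, plus 3-day gap → day 11); J (finishes day 5); K (finishes day 17). Taking the maximum gives a start of day 17, and it finishes at 17 + 11 = day 28.

28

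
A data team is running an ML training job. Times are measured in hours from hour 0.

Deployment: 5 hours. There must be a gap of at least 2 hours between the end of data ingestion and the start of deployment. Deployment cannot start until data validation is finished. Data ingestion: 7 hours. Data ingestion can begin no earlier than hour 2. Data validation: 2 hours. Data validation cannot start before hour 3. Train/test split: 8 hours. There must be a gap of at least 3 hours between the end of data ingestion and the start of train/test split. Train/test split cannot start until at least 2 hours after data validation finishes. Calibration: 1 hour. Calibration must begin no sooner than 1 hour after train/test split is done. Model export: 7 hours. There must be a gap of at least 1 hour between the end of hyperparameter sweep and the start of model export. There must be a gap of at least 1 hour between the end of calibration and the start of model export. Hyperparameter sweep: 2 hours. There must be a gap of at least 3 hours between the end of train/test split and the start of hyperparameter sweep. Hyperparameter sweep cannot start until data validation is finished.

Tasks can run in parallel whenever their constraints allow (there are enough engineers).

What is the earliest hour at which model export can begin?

Data validation cannot begin until its own release at hour 3. It runs from hour 3 to 3 + 2 = hour 5.
After its own release at hour 2, data ingestion can start at hour 2 and finishes at hour 9.
Train/test split has to wait for data ingestion (finishes hour 9, plus 3-hour gap → hour 12); data validation (finishes hour 5, plus 2-hour gap → hour 7). The latest of these is hour 12, so train/test split runs hour 12 to 12 + 8 = hour 20.
Calibration waits on train/test split (finishes hour 20, plus 1-hour gap → hour 21), so it starts at hour 21 and finishes at 21 + 1 = hour 22.
Hyperparameter sweep has to wait for train/test split (finishes hour 20, plus 3-hour gap → hour 23); data validation (finishes hour 5). The latest of these is hour 23, so hyperparameter sweep runs hour 23 to 23 + 2 = hour 25.
Model export waits on hyperparameter sweep (finishes hour 25, plus 1-hour gap → hour 26); calibration (finishes hour 22, plus 1-hour gap → hour 23). The latest of these is hour 26, which is the earliest model export can start.

26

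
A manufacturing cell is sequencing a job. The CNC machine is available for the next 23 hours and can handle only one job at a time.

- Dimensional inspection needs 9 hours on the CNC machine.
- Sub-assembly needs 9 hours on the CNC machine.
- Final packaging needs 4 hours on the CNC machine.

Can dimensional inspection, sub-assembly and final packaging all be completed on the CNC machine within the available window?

Yes

Running back to back, the jobs need 9 + 9 + 4 = 22 hours on the CNC machine.
Since 22 ≤ 23, they fit within the window.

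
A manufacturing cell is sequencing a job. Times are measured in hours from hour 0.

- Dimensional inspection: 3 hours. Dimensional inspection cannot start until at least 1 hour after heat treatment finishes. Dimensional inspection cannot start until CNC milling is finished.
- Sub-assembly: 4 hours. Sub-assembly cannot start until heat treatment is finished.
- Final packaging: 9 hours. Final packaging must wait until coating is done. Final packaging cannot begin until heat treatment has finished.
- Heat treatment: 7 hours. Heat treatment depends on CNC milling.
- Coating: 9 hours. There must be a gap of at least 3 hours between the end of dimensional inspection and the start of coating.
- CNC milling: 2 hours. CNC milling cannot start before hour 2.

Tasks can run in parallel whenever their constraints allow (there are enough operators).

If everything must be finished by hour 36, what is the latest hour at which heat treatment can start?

Final packaging has no dependents, so it just needs to finish by hour 36. Starting by 36 − 9 = hour 27 achieves that.
Coating feeds into final packaging (must start by hour 27); so coating must finish by hour 27 and therefore start by hour 18.
Since coating (must start by hour 18, minus 3-hour gap → hour 15) depends on it, dimensional inspection must finish by hour 15. Backing off its 3-hour duration gives a latest start of hour 12.
To finish by hour 36, sub-assembly (duration 4) must start no later than hour 32.
Heat treatment feeds dimensional inspection (must start by hour 12, minus 1-hour gap → hour 11); sub-assembly (must start by hour 32); final packaging (must start by hour 27). Taking the minimum, heat treatment must finish by hour 11 and start by 11 − 7 = hour 4.

4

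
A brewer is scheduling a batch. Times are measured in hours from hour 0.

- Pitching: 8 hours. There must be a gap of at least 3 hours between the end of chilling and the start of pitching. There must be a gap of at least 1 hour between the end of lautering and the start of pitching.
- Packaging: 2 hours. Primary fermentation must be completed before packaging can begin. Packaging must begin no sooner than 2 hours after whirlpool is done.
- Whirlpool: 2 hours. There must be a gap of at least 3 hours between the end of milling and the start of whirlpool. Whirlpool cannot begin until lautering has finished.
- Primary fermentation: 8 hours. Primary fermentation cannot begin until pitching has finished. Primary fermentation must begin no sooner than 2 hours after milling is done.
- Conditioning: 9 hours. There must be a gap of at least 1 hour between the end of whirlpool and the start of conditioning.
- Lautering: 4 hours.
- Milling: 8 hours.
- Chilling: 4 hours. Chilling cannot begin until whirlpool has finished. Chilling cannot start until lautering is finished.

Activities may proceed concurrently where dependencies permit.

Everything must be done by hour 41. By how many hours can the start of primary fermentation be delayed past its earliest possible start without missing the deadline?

Nothing blocks lautering, so it runs from hour 0 to hour 4.
Nothing blocks milling, so it runs from hour 0 to hour 8.
For whirlpool: milling (finishes hour 8, plus 3-hour gap → hour 11); lautering (finishes hour 4). Taking the maximum gives a start of hour 11, and it finishes at 11 + 2 = hour 13.
Chilling has to wait for whirlpool (finishes hour 13); lautering (finishes hour 4). The latest of these is hour 13, so chilling runs hour 13 to 13 + 4 = hour 17.
For pitching: chilling (finishes hour 17, plus 3-hour gap → hour 20); lautering (finishes hour 4, plus 1-hour gap → hour 5). Taking the maximum gives a start of hour 20, and it finishes at 20 + 8 = hour 28.
Primary fermentation needs all of pitching (finishes hour 28); milling (finishes hour 8, plus 2-hour gap → hour 10). That puts its earliest start at hour 28; it finishes at 28 + 8 = hour 36.

Working backward from the deadline:
Packaging has no dependents, so it just needs to finish by hour 41. Starting by 41 − 2 = hour 39 achieves that.
Primary fermentation must finish before packaging (must start by hour 39). With an 8-hour duration, primary fermentation must start by 39 − 8 = hour 31.
So primary fermentation can start as early as hour 28 and as late as hour 31, giving 31 − 28 = 3 hours of slack.

3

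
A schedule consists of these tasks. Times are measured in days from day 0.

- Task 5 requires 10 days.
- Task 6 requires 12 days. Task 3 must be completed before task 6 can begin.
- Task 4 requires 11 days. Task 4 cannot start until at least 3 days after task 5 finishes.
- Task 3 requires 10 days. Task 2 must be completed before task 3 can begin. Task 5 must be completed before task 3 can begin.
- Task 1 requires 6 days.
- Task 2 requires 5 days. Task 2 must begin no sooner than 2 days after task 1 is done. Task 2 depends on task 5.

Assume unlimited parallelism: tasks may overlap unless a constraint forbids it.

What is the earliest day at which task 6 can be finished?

Task 5 has no prerequisites, so it starts at day 0 and finishes at day 10.
Task 1 has no prerequisites, so it starts at day 0 and finishes at day 6.
Task 2 needs all of task 1 (finishes day 6, plus 2-day gap → day 8); task 5 (finishes day 10). That puts its earliest start at day 10; it finishes at 10 + 5 = day 15.
Task 3 cannot start until task 2 (finishes day 15); task 5 (finishes day 10). The controlling bound is day 15, so task 3 finishes at 15 + 10 = day 25.
Task 6 waits on task 3 (finishes day 25), so it starts at day 25 and finishes at 25 + 12 = day 37.

37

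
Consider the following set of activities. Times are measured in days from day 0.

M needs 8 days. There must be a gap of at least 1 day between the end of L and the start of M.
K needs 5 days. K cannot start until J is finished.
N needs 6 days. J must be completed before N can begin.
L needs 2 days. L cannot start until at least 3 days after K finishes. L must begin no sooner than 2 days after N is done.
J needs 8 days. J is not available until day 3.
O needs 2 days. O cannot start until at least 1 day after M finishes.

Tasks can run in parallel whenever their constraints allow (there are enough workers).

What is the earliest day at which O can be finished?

J waits on its own release at day 3, so it starts at day 3 and finishes at 3 + 8 = day 11.
N cannot begin until J (finishes day 11). It runs from day 11 to 11 + 6 = day 17.
After J (finishes day 11), K can start at day 11 and finishes at day 16.
L cannot start until K (finishes day 16, plus 3-day gap → day 19); N (finishes day 17, plus 2-day gap → day 19). The controlling bound is day 19, so L finishes at 19 + 2 = day 21.
After L (finishes day 21, plus 1-day gap → day 22), M can start at day 22 and finishes at day 30.
O waits on M (finishes day 30, plus 1-day gap → day 31), so it starts at day 31 and finishes at 31 + 2 = day 33.

33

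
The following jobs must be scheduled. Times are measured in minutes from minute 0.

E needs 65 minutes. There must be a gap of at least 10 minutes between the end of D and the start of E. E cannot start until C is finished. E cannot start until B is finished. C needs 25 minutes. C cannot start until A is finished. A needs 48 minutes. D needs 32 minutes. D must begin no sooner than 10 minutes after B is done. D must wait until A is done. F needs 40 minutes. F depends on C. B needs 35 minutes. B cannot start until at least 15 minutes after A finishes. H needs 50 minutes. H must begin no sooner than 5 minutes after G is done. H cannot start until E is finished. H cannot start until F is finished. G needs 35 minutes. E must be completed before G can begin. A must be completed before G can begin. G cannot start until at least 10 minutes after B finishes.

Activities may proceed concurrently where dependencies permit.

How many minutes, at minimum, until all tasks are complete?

305

A can start immediately at minute 0; it finishes at minute 48.
After A (finishes minute 48), C can start at minute 48 and finishes at minute 73.
After C (finishes minute 73), F can start at minute 73 and finishes at minute 113.
B waits on A (finishes minute 48, plus 15-minute gap → minute 63), so it starts at minute 63 and finishes at 63 + 35 = minute 98.
D has to wait for B (finishes minute 98, plus 10-minute gap → minute 108); A (finishes minute 48). The latest of these is minute 108, so D runs minute 108 to 108 + 32 = minute 140.
For E: D (finishes minute 140, plus 10-minute gap → minute 150); C (finishes minute 73); B (finishes minute 98). Taking the maximum gives a start of minute 150, and it finishes at 150 + 65 = minute 215.
G cannot start until E (finishes minute 215); A (finishes minute 48); B (finishes minute 98, plus 10-minute gap → minute 108). The controlling bound is minute 215, so G finishes at 215 + 35 = minute 250.
H has to wait for G (finishes minute 250, plus 5-minute gap → minute 255); E (finishes minute 215); F (finishes minute 113). The latest of these is minute 255, so H runs minute 255 to 255 + 50 = minute 305.
All tasks are finished once the last one completes. Finish times: A at 48, B at 98, C at 73, D at 140, E at 215, F at 113, G at 250, H at 305. The latest is minute 305.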